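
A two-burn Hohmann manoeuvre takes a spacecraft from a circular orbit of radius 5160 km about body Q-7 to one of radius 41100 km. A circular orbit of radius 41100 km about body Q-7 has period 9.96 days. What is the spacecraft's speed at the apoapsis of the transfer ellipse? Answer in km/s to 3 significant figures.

v = 0.142 km/s

From Kepler's third law T² = 4π²r³/μ at r = 41100 km, T = 9.96 days = 9.96 × 86400 s = 8.60544×10^5 s: μ = 4π²r³/T² = 3701.17 km³/s².
Semi-major axis of the transfer orbit: a_t = (5160 + 41100)/2 = 23130 km.
The apoapsis of the transfer ellipse is at r = 41100 km.
Vis-viva: v = √[μ(2/r − 1/a_t)] = √[3701.17 × (2/41100 − 1/23130)] = 0.1417 km/s.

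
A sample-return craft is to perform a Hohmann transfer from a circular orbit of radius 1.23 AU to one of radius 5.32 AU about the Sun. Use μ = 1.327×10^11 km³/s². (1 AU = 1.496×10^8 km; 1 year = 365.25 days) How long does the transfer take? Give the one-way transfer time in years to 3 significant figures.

In km: r₁ = 1.23 × 1.496×10^8 = 1.84008×10^8 km; r₂ = 5.32 × 1.496×10^8 = 7.95872×10^8 km.
Semi-major axis of the transfer orbit: a_t = (1.84008×10^8 + 7.95872×10^8)/2 = 4.8994×10^8 km.
Half the transfer-orbit period gives t = π√(a_t³/μ) = 9.353×10^7 s.
Converting: 9.353×10^7 s ÷ 3.15576×10^7 s/year (365.25 × 86400) = 2.96 years.

t = 2.96 years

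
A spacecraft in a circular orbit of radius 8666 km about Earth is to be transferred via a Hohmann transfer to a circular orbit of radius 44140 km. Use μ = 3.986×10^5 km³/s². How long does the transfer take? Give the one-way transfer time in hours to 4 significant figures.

t = 5.930 hours

The Hohmann ellipse has a_t = (r₁ + r₂)/2 = 26403 km.
By Kepler's third law the transfer-orbit period is T = 2π√(a_t³/μ), so t = T/2 = 21348 s.
Converting: 21348 s ÷ 3600 s/hour = 5.930 hours.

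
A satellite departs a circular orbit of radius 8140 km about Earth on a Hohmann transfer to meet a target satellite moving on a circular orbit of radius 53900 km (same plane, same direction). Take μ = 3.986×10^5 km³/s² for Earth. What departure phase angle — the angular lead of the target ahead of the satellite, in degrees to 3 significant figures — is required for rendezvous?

φ = 101°

Semi-major axis of the transfer orbit: a_t = (8140 + 53900)/2 = 31020 km.
The half-period of the transfer ellipse is t = π√(a_t³/μ) = 27186 s.
The target's mean motion on its circular orbit is ω₂ = √(μ/r₂³) = 5.0453×10^-5 rad/s.
Angle swept by the target during transfer: ω₂·t = 1.3716 rad = 78.59°.
The satellite traverses 180° on the transfer ellipse, so the target must lead by 180° − 78.59° = 101°.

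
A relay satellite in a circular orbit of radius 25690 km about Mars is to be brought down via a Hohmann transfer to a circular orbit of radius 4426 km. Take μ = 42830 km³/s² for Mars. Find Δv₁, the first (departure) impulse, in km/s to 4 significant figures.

Semi-major axis of the transfer orbit: a_t = (25690 + 4426)/2 = 15058 km.
Circular speed at r = 25690 km: v_c = √(μ/r) = 1.2912 km/s.
Vis-viva on the transfer ellipse at r = 25690 km gives v_t = √[μ(2/r − 1/a_t)] = 0.70003 km/s.
Δv₁ = |v_t − v_c| = |0.70003 − 1.2912| = 0.5912 km/s.

Δv₁ = 0.5912 km/s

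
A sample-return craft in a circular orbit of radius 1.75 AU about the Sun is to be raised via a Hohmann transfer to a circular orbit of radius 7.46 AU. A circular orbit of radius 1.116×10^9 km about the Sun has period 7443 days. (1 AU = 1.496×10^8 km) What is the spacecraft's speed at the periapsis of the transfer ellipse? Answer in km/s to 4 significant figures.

From Kepler's third law T² = 4π²r³/μ at r = 1.116×10^9 km, T = 7443 days = 7443 × 86400 s = 6.430752×10^8 s: μ = 4π²r³/T² = 1.32687×10^11 km³/s².
In km: r₁ = 1.75 × 1.496×10^8 = 2.618×10^8 km; r₂ = 7.46 × 1.496×10^8 = 1.116016×10^9 km.
The Hohmann ellipse has a_t = (r₁ + r₂)/2 = 6.88908×10^8 km.
The periapsis of the transfer ellipse is at r = 2.618×10^8 km.
Vis-viva: v = √[μ(2/r − 1/a_t)] = √[1.32687×10^11 × (2/2.618×10^8 − 1/6.88908×10^8)] = 28.65 km/s.

v = 28.65 km/s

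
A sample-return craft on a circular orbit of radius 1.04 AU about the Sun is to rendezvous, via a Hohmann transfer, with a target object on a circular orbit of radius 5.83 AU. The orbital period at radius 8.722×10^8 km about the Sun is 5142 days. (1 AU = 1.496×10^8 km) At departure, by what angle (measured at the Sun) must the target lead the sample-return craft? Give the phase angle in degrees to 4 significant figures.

φ = 98.59°

From Kepler's third law T² = 4π²r³/μ at r = 8.722×10^8 km, T = 5142 days = 5142 × 86400 s = 4.442688×10^8 s: μ = 4π²r³/T² = 1.32714×10^11 km³/s².
In km: r₁ = 1.04 × 1.496×10^8 = 1.55584×10^8 km; r₂ = 5.83 × 1.496×10^8 = 8.72168×10^8 km.
Transfer-ellipse semi-major axis a_t = (r₁ + r₂)/2 = (1.55584×10^8 + 8.72168×10^8)/2 = 5.13876×10^8 km.
Transfer time t = π√(a_t³/μ) = 1.00457×10^8 s.
Target angular speed ω₂ = √(μ/r₂³) = 1.41435×10^-8 rad/s.
Angle swept by the target during transfer: ω₂·t = 1.4208 rad = 81.41°.
The sample-return craft traverses 180° on the transfer ellipse, so the target must lead by 180° − 81.41° = 98.59°.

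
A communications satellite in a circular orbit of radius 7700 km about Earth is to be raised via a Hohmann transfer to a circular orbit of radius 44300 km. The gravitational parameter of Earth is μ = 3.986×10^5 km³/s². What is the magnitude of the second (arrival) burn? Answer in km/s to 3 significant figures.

Δv₂ = 1.37 km/s

The Hohmann ellipse has a_t = (r₁ + r₂)/2 = 26000 km.
Circular speed at r = 44300 km: v_c = √(μ/r) = 2.9996 km/s.
Vis-viva on the transfer ellipse at r = 44300 km gives v_t = √[μ(2/r − 1/a_t)] = 1.6324 km/s.
Δv₂ = |v_t − v_c| = |1.6324 − 2.9996| = 1.367 km/s.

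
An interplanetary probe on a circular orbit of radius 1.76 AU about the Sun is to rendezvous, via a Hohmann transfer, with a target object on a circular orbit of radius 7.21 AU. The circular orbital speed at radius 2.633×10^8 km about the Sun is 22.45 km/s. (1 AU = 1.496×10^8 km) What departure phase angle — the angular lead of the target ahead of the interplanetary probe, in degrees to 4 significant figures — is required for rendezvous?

φ = 91.69°

From the circular-orbit relation v² = μ/r at r = 2.633×10^8 km: μ = v²r = (22.45)² × 2.633×10^8 = 1.32704×10^11 km³/s².
In km: r₁ = 1.76 × 1.496×10^8 = 2.63296×10^8 km; r₂ = 7.21 × 1.496×10^8 = 1.078616×10^9 km.
Transfer-ellipse semi-major axis a_t = (r₁ + r₂)/2 = (2.63296×10^8 + 1.078616×10^9)/2 = 6.70956×10^8 km.
The half-period of the transfer ellipse is t = π√(a_t³/μ) = 1.49882×10^8 s.
Target angular speed ω₂ = √(μ/r₂³) = 1.02835×10^-8 rad/s.
Angle swept by the target during transfer: ω₂·t = 1.5413 rad = 88.31°.
Arrival is 180° from departure on the ellipse, so φ = 180° − 88.31° = 91.69°.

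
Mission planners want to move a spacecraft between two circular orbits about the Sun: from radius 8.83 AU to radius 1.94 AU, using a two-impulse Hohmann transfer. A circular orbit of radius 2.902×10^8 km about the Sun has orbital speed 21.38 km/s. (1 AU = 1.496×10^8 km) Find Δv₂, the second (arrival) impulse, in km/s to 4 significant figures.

From the circular-orbit relation v² = μ/r at r = 2.902×10^8 km: μ = v²r = (21.38)² × 2.902×10^8 = 1.32652×10^11 km³/s².
In km: r₁ = 8.83 × 1.496×10^8 = 1.320968×10^9 km; r₂ = 1.94 × 1.496×10^8 = 2.90224×10^8 km.
Semi-major axis of the transfer orbit: a_t = (1.320968×10^9 + 2.90224×10^8)/2 = 8.05596×10^8 km.
On the circular orbit at r = 2.90224×10^8 km, v_c = √(μ/r) = 21.379 km/s.
Transfer-orbit speed at the same r (vis-viva, a = a_t): v_t = √[μ(2/r − 1/a_t)] = 27.376 km/s.
Δv₂ = |v_t − v_c| = |27.376 − 21.379| = 5.997 km/s.

Δv₂ = 5.997 km/s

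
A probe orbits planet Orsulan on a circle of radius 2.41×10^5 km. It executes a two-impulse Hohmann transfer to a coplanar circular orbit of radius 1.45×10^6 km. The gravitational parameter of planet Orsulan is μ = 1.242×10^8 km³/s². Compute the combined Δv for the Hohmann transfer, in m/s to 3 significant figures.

Δv = 11300 m/s

Semi-major axis of the transfer orbit: a_t = (2.410×10^5 + 1.450×10^6)/2 = 8.455×10^5 km.
At r₁ the circular-orbit speed is v₁ = √(μ/r₁) = 22.701 km/s.
Transfer-orbit speed at r₁ (v² = μ(2/r − 1/a)): v_p = √[μ(2/r₁ − 1/a_t)] = 29.729 km/s.
First burn Δv₁ = |v_p − v₁| = 7.028 km/s.
Circular speed at r₂: v₂ = √(μ/r₂) = 9.255 km/s.
Transfer-orbit speed at r₂: v_a = √[μ(2/r₂ − 1/a_t)] = 4.941 km/s.
Second burn Δv₂ = |v₂ − v_a| = 4.314 km/s.
Total Δv = Δv₁ + Δv₂ = 11.34 km/s.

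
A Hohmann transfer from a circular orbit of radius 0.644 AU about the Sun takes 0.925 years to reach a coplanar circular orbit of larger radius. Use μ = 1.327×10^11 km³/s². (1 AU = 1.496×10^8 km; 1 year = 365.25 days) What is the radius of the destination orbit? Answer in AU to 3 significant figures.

r₂ = 2.37 AU

In km: r₁ = 0.644 × 1.496×10^8 = 9.63424×10^7 km.
Transfer time t = 0.925 years × 365.25 × 86400 s = 2.919078×10^7 s, and t = π√(a_t³/μ).
So a_t = (μ t²/π²)^(1/3) = (1.327×10^11 × (2.919078×10^7)² / π²)^(1/3) = 2.2543×10^8 km.
Since a_t = (r₁ + r₂)/2, r₂ = 2a_t − r₁ = 2×2.2543×10^8 − 9.63424×10^7 = 3.545176×10^8 km.
In AU: r₂ = 3.545176×10^8 / 1.496×10^8 = 2.37 AU.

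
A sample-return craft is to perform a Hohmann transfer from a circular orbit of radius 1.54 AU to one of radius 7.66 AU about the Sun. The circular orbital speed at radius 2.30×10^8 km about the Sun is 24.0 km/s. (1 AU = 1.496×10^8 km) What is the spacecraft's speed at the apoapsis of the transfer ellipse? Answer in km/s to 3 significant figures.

From the circular-orbit relation v² = μ/r at r = 2.30×10^8 km: μ = v²r = (24.0)² × 2.30×10^8 = 1.32480×10^11 km³/s².
In km: r₁ = 1.54 × 1.496×10^8 = 2.30384×10^8 km; r₂ = 7.66 × 1.496×10^8 = 1.145936×10^9 km.
The Hohmann ellipse has a_t = (r₁ + r₂)/2 = 6.8816×10^8 km.
The apoapsis of the transfer ellipse is at r = 1.145936×10^9 km.
Applying v² = μ(2/r − 1/a_t): v = 6.221 km/s.

v = 6.22 km/s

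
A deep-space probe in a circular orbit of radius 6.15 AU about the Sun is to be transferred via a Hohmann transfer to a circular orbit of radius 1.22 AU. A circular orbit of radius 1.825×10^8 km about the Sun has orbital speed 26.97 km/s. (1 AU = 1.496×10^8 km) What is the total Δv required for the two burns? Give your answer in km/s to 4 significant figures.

Δv = 12.97 km/s

From the circular-orbit relation v² = μ/r at r = 1.825×10^8 km: μ = v²r = (26.97)² × 1.825×10^8 = 1.32747×10^11 km³/s².
In km: r₁ = 6.15 × 1.496×10^8 = 9.2004×10^8 km; r₂ = 1.22 × 1.496×10^8 = 1.82512×10^8 km.
Transfer-ellipse semi-major axis a_t = (r₁ + r₂)/2 = (9.2004×10^8 + 1.82512×10^8)/2 = 5.51276×10^8 km.
Circular speed at r₁: v₁ = √(μ/r₁) = √(1.32747×10^11/9.2004×10^8) = 12.0118 km/s.
On the transfer ellipse at r₁, v² = μ(2/r − 1/a) gives v_a = √[μ(2/r₁ − 1/a_t)] = 6.91147 km/s.
First burn Δv₁ = |v_a − v₁| = 5.100 km/s.
At r₂, v₂ = √(μ/r₂) = 26.96911 km/s.
Transfer-orbit speed at r₂: v_p = √[μ(2/r₂ − 1/a_t)] = 34.84059 km/s.
Second burn Δv₂ = |v₂ − v_p| = 7.871 km/s.
Total Δv = Δv₁ + Δv₂ = 12.97 km/s.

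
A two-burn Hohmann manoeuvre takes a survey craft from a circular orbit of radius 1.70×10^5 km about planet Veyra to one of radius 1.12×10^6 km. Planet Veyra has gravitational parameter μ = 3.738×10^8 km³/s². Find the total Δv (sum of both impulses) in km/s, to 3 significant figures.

Δv = 23.8 km/s

Transfer-ellipse semi-major axis a_t = (r₁ + r₂)/2 = (1.700×10^5 + 1.120×10^6)/2 = 6.450×10^5 km.
At r₁ the circular-orbit speed is v₁ = √(μ/r₁) = 46.89 km/s.
Transfer-orbit speed at r₁ (v² = μ(2/r − 1/a)): v_p = √[μ(2/r₁ − 1/a_t)] = 61.79 km/s.
First burn Δv₁ = |v_p − v₁| = 14.90 km/s.
At r₂, v₂ = √(μ/r₂) = 18.269 km/s.
Transfer-orbit speed at r₂: v_a = √[μ(2/r₂ − 1/a_t)] = 9.3790 km/s.
Second burn Δv₂ = |v₂ − v_a| = 8.890 km/s.
Total Δv = Δv₁ + Δv₂ = 23.79 km/s.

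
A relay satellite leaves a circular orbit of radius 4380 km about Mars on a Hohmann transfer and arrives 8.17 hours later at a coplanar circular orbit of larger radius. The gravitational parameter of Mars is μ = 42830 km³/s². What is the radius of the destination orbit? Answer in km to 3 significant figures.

r₂ = 26700 km

Transfer time t = 8.17 hours = 29412 s, and t = π√(a_t³/μ).
So a_t = (μ t²/π²)^(1/3) = (42830 × (29412)² / π²)^(1/3) = 15542 km.
Since a_t = (r₁ + r₂)/2, r₂ = 2a_t − r₁ = 2×15542 − 4380 = 26704 km.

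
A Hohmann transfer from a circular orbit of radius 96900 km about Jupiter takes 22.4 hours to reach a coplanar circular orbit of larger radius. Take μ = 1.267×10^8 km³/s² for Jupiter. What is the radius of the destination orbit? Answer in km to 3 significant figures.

Transfer time t = 22.4 hours = 80640 s, and t = π√(a_t³/μ).
So a_t = (μ t²/π²)^(1/3) = (1.267×10^8 × (80640)² / π²)^(1/3) = 4.3704×10^5 km.
Since a_t = (r₁ + r₂)/2, r₂ = 2a_t − r₁ = 2×4.3704×10^5 − 96900 = 7.7718×10^5 km.

r₂ = 7.77×10^5 km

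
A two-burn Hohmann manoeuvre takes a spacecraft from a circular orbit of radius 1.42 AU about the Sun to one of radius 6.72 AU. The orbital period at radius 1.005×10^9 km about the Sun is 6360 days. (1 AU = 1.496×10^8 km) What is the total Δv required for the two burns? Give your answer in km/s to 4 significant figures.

From Kepler's third law T² = 4π²r³/μ at r = 1.005×10^9 km, T = 6360 days = 6360 × 86400 s = 5.49504×10^8 s: μ = 4π²r³/T² = 1.32714×10^11 km³/s².
In km: r₁ = 1.42 × 1.496×10^8 = 2.12432×10^8 km; r₂ = 6.72 × 1.496×10^8 = 1.005312×10^9 km.
Semi-major axis of the transfer orbit: a_t = (2.12432×10^8 + 1.005312×10^9)/2 = 6.08872×10^8 km.
At r₁ the circular-orbit speed is v₁ = √(μ/r₁) = 24.9947 km/s.
On the transfer ellipse at r₁, vis-viva gives v_p = √[μ(2/r₁ − 1/a_t)] = 32.1170 km/s.
First burn Δv₁ = |v_p − v₁| = 7.1223 km/s.
At r₂, v₂ = √(μ/r₂) = 11.49 km/s.
Transfer-orbit speed at r₂: v_a = √[μ(2/r₂ − 1/a_t)] = 6.787 km/s.
Second burn Δv₂ = |v₂ − v_a| = 4.7030 km/s.
Total Δv = Δv₁ + Δv₂ = 11.83 km/s.

Δv = 11.83 km/s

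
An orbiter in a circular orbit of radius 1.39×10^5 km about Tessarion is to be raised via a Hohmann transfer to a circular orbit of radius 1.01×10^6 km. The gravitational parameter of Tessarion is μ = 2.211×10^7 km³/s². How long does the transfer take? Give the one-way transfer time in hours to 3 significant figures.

t = 80.8 hours

Semi-major axis of the transfer orbit: a_t = (1.390×10^5 + 1.010×10^6)/2 = 5.745×10^5 km.
By Kepler's third law the transfer-orbit period is T = 2π√(a_t³/μ), so t = T/2 = 2.909×10^5 s.
Converting: 2.909×10^5 s ÷ 3600 s/hour = 80.8 hours.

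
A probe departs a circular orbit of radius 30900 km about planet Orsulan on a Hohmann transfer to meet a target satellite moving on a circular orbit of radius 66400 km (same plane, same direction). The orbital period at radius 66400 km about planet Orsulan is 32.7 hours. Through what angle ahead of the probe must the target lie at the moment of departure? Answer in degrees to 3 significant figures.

φ = 67.1°

From Kepler's third law T² = 4π²r³/μ at r = 66400 km, T = 32.7 hours = 32.7 × 3600 s = 1.1772×10^5 s: μ = 4π²r³/T² = 8.33995×10^5 km³/s².
The Hohmann ellipse has a_t = (r₁ + r₂)/2 = 48650 km.
Transfer time t = π√(a_t³/μ) = 36910 s.
Target angular speed ω₂ = √(μ/r₂³) = 5.337×10^-5 rad/s.
Angle swept by the target during transfer: ω₂·t = 1.970 rad = 112.9°.
Arrival is 180° from departure on the ellipse, so φ = 180° − 112.9° = 67.1°.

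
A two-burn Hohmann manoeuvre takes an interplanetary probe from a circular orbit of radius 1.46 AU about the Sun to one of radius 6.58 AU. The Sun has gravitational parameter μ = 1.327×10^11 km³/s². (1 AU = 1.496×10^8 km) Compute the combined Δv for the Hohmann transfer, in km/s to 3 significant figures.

In km: r₁ = 1.46 × 1.496×10^8 = 2.18416×10^8 km; r₂ = 6.58 × 1.496×10^8 = 9.84368×10^8 km.
Transfer-ellipse semi-major axis a_t = (r₁ + r₂)/2 = (2.18416×10^8 + 9.84368×10^8)/2 = 6.01392×10^8 km.
At r₁ the circular-orbit speed is v₁ = √(μ/r₁) = 24.649 km/s.
Transfer-orbit speed at r₁ (v² = μ(2/r − 1/a)): v_p = √[μ(2/r₁ − 1/a_t)] = 31.535 km/s.
First burn Δv₁ = |v_p − v₁| = 6.886 km/s.
Circular speed at r₂: v₂ = √(μ/r₂) = 11.611 km/s.
Transfer-orbit speed at r₂: v_a = √[μ(2/r₂ − 1/a_t)] = 6.9971 km/s.
Second burn Δv₂ = |v₂ − v_a| = 4.614 km/s.
Total Δv = Δv₁ + Δv₂ = 11.50 km/s.

Δv = 11.5 km/s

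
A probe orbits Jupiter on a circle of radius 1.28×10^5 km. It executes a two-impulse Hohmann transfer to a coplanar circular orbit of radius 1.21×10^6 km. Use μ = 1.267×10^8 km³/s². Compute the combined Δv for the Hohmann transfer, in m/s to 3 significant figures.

Δv = 16600 m/s

Semi-major axis of the transfer orbit: a_t = (1.280×10^5 + 1.210×10^6)/2 = 6.690×10^5 km.
At r₁ the circular-orbit speed is v₁ = √(μ/r₁) = 31.46 km/s.
Transfer-orbit speed at r₁ (vis-viva equation): v_p = √[μ(2/r₁ − 1/a_t)] = 42.31 km/s.
First burn Δv₁ = |v_p − v₁| = 10.85 km/s.
Circular speed at r₂: v₂ = √(μ/r₂) = 10.233 km/s.
Transfer-orbit speed at r₂: v_a = √[μ(2/r₂ − 1/a_t)] = 4.4760 km/s.
Second burn Δv₂ = |v₂ − v_a| = 5.757 km/s.
Total Δv = Δv₁ + Δv₂ = 16.61 km/s.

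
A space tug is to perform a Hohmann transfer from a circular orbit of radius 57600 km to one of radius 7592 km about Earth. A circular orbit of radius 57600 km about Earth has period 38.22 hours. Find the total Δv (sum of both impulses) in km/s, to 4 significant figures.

From Kepler's third law T² = 4π²r³/μ at r = 57600 km, T = 38.22 hours = 38.22 × 3600 s = 1.37592×10^5 s: μ = 4π²r³/T² = 3.98511×10^5 km³/s².
Semi-major axis of the transfer orbit: a_t = (57600 + 7592)/2 = 32596 km.
Circular speed at r₁: v₁ = √(μ/r₁) = √(3.98511×10^5/57600) = 2.630 km/s.
Transfer-orbit speed at r₁ (vis-viva): v_a = √[μ(2/r₁ − 1/a_t)] = 1.269 km/s.
First burn Δv₁ = |v_a − v₁| = 1.361 km/s.
At r₂, v₂ = √(μ/r₂) = 7.245 km/s.
Transfer-orbit speed at r₂: v_p = √[μ(2/r₂ − 1/a_t)] = 9.631 km/s.
Second burn Δv₂ = |v₂ − v_p| = 2.386 km/s.
Total Δv = Δv₁ + Δv₂ = 3.747 km/s.

Δv = 3.747 km/s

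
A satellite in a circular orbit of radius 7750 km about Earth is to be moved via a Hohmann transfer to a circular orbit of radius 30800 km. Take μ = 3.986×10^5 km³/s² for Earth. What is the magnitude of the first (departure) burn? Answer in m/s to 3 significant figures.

Δv₁ = 1890 m/s

The Hohmann ellipse has a_t = (r₁ + r₂)/2 = 19275 km.
On the circular orbit at r = 7750 km, v_c = √(μ/r) = 7.172 km/s.
Transfer-orbit speed at the same r (vis-viva, a = a_t): v_t = √[μ(2/r − 1/a_t)] = 9.066 km/s.
Δv₁ = |v_t − v_c| = |9.066 − 7.172| = 1.894 km/s.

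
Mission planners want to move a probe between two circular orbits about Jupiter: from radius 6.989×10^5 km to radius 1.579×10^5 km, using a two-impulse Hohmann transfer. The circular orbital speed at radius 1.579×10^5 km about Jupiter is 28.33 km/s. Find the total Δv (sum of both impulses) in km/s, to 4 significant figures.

Δv = 13.15 km/s

From the circular-orbit relation v² = μ/r at r = 1.579×10^5 km: μ = v²r = (28.33)² × 1.579×10^5 = 1.26729×10^8 km³/s².
The Hohmann ellipse has a_t = (r₁ + r₂)/2 = 4.284×10^5 km.
Circular speed at r₁: v₁ = √(μ/r₁) = √(1.26729×10^8/6.989×10^5) = 13.466 km/s.
On the transfer ellipse at r₁, v² = μ(2/r − 1/a) gives v_a = √[μ(2/r₁ − 1/a_t)] = 8.1752 km/s.
First burn Δv₁ = |v_a − v₁| = 5.291 km/s.
Circular speed at r₂: v₂ = √(μ/r₂) = 28.330 km/s.
Transfer-orbit speed at r₂: v_p = √[μ(2/r₂ − 1/a_t)] = 36.185 km/s.
Second burn Δv₂ = |v₂ − v_p| = 7.855 km/s.
Δv = Δv₁ + Δv₂ = 5.291 + 7.855 = 13.15 km/s.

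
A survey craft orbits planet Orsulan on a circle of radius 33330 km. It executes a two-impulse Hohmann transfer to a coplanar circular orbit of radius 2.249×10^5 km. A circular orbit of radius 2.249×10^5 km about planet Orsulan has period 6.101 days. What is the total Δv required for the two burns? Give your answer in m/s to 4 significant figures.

From Kepler's third law T² = 4π²r³/μ at r = 2.249×10^5 km, T = 6.101 days = 6.101 × 86400 s = 5.271264×10^5 s: μ = 4π²r³/T² = 1.61621×10^6 km³/s².
Semi-major axis of the transfer orbit: a_t = (33330 + 2.249×10^5)/2 = 1.29115×10^5 km.
At r₁ the circular-orbit speed is v₁ = √(μ/r₁) = 6.9636 km/s.
On the transfer ellipse at r₁, vis-viva gives v_p = √[μ(2/r₁ − 1/a_t)] = 9.1905 km/s.
First burn Δv₁ = |v_p − v₁| = 2.227 km/s.
At r₂, v₂ = √(μ/r₂) = 2.681 km/s.
Transfer-orbit speed at r₂: v_a = √[μ(2/r₂ − 1/a_t)] = 1.362 km/s.
Second burn Δv₂ = |v₂ − v_a| = 1.319 km/s.
Total Δv = Δv₁ + Δv₂ = 3.546 km/s.

Δv = 3546 m/s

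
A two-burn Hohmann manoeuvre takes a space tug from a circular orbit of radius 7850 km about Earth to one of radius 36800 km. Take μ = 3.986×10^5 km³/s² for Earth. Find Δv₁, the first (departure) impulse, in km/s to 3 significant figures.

Transfer-ellipse semi-major axis a_t = (r₁ + r₂)/2 = (7850 + 36800)/2 = 22325 km.
On the circular orbit at r = 7850 km, v_c = √(μ/r) = 7.126 km/s.
Vis-viva on the transfer ellipse at r = 7850 km gives v_t = √[μ(2/r − 1/a_t)] = 9.149 km/s.
Δv₁ = |v_t − v_c| = |9.149 − 7.126| = 2.023 km/s.

Δv₁ = 2.02 km/s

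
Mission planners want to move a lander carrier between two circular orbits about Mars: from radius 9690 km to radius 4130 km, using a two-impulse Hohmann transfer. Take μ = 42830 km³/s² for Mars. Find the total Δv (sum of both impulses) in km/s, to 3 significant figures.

Semi-major axis of the transfer orbit: a_t = (9690 + 4130)/2 = 6910 km.
At r₁ the circular-orbit speed is v₁ = √(μ/r₁) = 2.102 km/s.
On the transfer ellipse at r₁, vis-viva equation gives v_a = √[μ(2/r₁ − 1/a_t)] = 1.625 km/s.
First burn Δv₁ = |v_a − v₁| = 0.4770 km/s.
At r₂, v₂ = √(μ/r₂) = 3.2203 km/s.
Transfer-orbit speed at r₂: v_p = √[μ(2/r₂ − 1/a_t)] = 3.8135 km/s.
Second burn Δv₂ = |v₂ − v_p| = 0.5932 km/s.
Total Δv = Δv₁ + Δv₂ = 1.070 km/s.

Δv = 1.07 km/s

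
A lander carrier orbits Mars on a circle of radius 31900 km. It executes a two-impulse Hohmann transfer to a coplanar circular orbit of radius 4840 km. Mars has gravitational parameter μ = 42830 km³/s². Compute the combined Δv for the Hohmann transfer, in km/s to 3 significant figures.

The Hohmann ellipse has a_t = (r₁ + r₂)/2 = 18370 km.
Circular speed at r₁: v₁ = √(μ/r₁) = √(42830/31900) = 1.15872 km/s.
Transfer-orbit speed at r₁ (vis-viva): v_a = √[μ(2/r₁ − 1/a_t)] = 0.594767 km/s.
First burn Δv₁ = |v_a − v₁| = 0.5640 km/s.
At r₂, v₂ = √(μ/r₂) = 2.9748 km/s.
Transfer-orbit speed at r₂: v_p = √[μ(2/r₂ − 1/a_t)] = 3.9201 km/s.
Second burn Δv₂ = |v₂ − v_p| = 0.9453 km/s.
Δv = Δv₁ + Δv₂ = 0.5640 + 0.9453 = 1.509 km/s.

Δv = 1.51 km/s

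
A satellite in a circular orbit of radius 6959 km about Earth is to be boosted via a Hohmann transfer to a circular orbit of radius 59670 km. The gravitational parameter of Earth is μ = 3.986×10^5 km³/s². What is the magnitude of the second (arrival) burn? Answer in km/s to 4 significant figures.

Semi-major axis of the transfer orbit: a_t = (6959 + 59670)/2 = 33314.5 km.
Circular speed at r = 59670 km: v_c = √(μ/r) = 2.5846 km/s.
Transfer-orbit speed at the same r (vis-viva, a = a_t): v_t = √[μ(2/r − 1/a_t)] = 1.1813 km/s.
Δv₂ = |v_t − v_c| = |1.1813 − 2.5846| = 1.403 km/s.

Δv₂ = 1.403 km/s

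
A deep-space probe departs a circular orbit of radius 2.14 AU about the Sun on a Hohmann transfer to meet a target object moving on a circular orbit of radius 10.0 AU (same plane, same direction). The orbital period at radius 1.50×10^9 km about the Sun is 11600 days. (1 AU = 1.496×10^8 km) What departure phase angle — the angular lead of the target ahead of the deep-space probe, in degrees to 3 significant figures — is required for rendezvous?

From Kepler's third law T² = 4π²r³/μ at r = 1.50×10^9 km, T = 11600 days = 11600 × 86400 s = 1.00224×10^9 s: μ = 4π²r³/T² = 1.32645×10^11 km³/s².
In km: r₁ = 2.14 × 1.496×10^8 = 3.20144×10^8 km; r₂ = 10.0 × 1.496×10^8 = 1.496×10^9 km.
The Hohmann ellipse has a_t = (r₁ + r₂)/2 = 9.08072×10^8 km.
Transfer time t = π√(a_t³/μ) = 2.3604×10^8 s.
Target angular speed ω₂ = √(μ/r₂³) = 6.2943×10^-9 rad/s.
Angle swept by the target during transfer: ω₂·t = 1.4857 rad = 85.12°.
The deep-space probe traverses 180° on the transfer ellipse, so the target must lead by 180° − 85.12° = 94.9°.

φ = 94.9°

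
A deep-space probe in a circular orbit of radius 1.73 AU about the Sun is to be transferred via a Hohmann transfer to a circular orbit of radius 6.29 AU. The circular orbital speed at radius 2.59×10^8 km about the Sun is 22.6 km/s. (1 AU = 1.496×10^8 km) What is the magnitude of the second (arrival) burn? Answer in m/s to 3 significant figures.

From the circular-orbit relation v² = μ/r at r = 2.59×10^8 km: μ = v²r = (22.6)² × 2.59×10^8 = 1.32287×10^11 km³/s².
In km: r₁ = 1.73 × 1.496×10^8 = 2.58808×10^8 km; r₂ = 6.29 × 1.496×10^8 = 9.40984×10^8 km.
Semi-major axis of the transfer orbit: a_t = (2.58808×10^8 + 9.40984×10^8)/2 = 5.99896×10^8 km.
Circular speed at r = 9.40984×10^8 km: v_c = √(μ/r) = 11.857 km/s.
Vis-viva on the transfer ellipse at r = 9.40984×10^8 km gives v_t = √[μ(2/r − 1/a_t)] = 7.7879 km/s.
Δv₂ = |v_t − v_c| = |7.7879 − 11.857| = 4.069 km/s.

Δv₂ = 4070 m/s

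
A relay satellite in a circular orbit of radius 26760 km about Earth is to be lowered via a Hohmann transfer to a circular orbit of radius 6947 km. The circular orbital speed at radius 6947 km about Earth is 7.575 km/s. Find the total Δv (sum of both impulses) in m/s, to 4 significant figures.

Δv = 3352 m/s

From the circular-orbit relation v² = μ/r at r = 6947 km: μ = v²r = (7.575)² × 6947 = 3.98623×10^5 km³/s².
Semi-major axis of the transfer orbit: a_t = (26760 + 6947)/2 = 16853.5 km.
Circular speed at r₁: v₁ = √(μ/r₁) = √(3.98623×10^5/26760) = 3.860 km/s.
Transfer-orbit speed at r₁ (vis-viva): v_a = √[μ(2/r₁ − 1/a_t)] = 2.478 km/s.
First burn Δv₁ = |v_a − v₁| = 1.382 km/s.
At r₂, v₂ = √(μ/r₂) = 7.575 km/s.
Transfer-orbit speed at r₂: v_p = √[μ(2/r₂ − 1/a_t)] = 9.545 km/s.
Second burn Δv₂ = |v₂ − v_p| = 1.970 km/s.
Δv = Δv₁ + Δv₂ = 1.382 + 1.970 = 3.352 km/s.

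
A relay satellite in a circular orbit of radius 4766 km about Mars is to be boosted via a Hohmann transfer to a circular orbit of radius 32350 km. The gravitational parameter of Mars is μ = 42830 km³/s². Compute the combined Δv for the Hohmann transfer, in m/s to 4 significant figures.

The Hohmann ellipse has a_t = (r₁ + r₂)/2 = 18558 km.
Circular speed at r₁: v₁ = √(μ/r₁) = √(42830/4766) = 2.99776 km/s.
Transfer-orbit speed at r₁ (vis-viva): v_p = √[μ(2/r₁ − 1/a_t)] = 3.95793 km/s.
First burn Δv₁ = |v_p − v₁| = 0.9602 km/s.
Circular speed at r₂: v₂ = √(μ/r₂) = 1.1506 km/s.
Transfer-orbit speed at r₂: v_a = √[μ(2/r₂ − 1/a_t)] = 0.58311 km/s.
Second burn Δv₂ = |v₂ − v_a| = 0.5675 km/s.
Δv = Δv₁ + Δv₂ = 0.9602 + 0.5675 = 1.528 km/s.

Δv = 1528 m/s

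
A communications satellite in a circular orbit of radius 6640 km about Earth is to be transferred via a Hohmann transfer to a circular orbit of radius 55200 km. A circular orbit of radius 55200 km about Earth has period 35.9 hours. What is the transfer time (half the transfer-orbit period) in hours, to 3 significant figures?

t = 7.53 hours

From Kepler's third law T² = 4π²r³/μ at r = 55200 km, T = 35.9 hours = 35.9 × 3600 s = 1.2924×10^5 s: μ = 4π²r³/T² = 3.97542×10^5 km³/s².
Semi-major axis of the transfer orbit: a_t = (6640 + 55200)/2 = 30920 km.
By Kepler's third law the transfer-orbit period is T = 2π√(a_t³/μ), so t = T/2 = 27091 s.
Converting: 27091 s ÷ 3600 s/hour = 7.53 hours.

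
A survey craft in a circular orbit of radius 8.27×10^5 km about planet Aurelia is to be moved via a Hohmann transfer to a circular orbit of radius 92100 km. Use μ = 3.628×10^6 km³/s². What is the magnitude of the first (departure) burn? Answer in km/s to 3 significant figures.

Δv₁ = 1.16 km/s

The Hohmann ellipse has a_t = (r₁ + r₂)/2 = 4.5955×10^5 km.
On the circular orbit at r = 8.270×10^5 km, v_c = √(μ/r) = 2.095 km/s.
Vis-viva on the transfer ellipse at r = 8.270×10^5 km gives v_t = √[μ(2/r − 1/a_t)] = 0.9377 km/s.
Δv₁ = |v_t − v_c| = |0.9377 − 2.095| = 1.157 km/s.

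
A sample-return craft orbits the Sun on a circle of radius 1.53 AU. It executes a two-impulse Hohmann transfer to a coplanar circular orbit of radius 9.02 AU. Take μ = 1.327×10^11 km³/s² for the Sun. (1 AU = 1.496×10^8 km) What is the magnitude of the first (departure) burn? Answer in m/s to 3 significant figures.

Δv₁ = 7410 m/s

In km: r₁ = 1.53 × 1.496×10^8 = 2.28888×10^8 km; r₂ = 9.02 × 1.496×10^8 = 1.349392×10^9 km.
The Hohmann ellipse has a_t = (r₁ + r₂)/2 = 7.8914×10^8 km.
On the circular orbit at r = 2.28888×10^8 km, v_c = √(μ/r) = 24.078 km/s.
Vis-viva on the transfer ellipse at r = 2.28888×10^8 km gives v_t = √[μ(2/r − 1/a_t)] = 31.486 km/s.
Δv₁ = |v_t − v_c| = |31.486 − 24.078| = 7.408 km/s.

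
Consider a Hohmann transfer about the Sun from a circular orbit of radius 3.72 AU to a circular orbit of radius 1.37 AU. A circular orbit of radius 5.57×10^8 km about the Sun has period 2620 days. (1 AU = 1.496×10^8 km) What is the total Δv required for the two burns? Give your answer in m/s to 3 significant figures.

From Kepler's third law T² = 4π²r³/μ at r = 5.57×10^8 km, T = 2620 days = 2620 × 86400 s = 2.26368×10^8 s: μ = 4π²r³/T² = 1.33136×10^11 km³/s².
In km: r₁ = 3.72 × 1.496×10^8 = 5.56512×10^8 km; r₂ = 1.37 × 1.496×10^8 = 2.04952×10^8 km.
Transfer-ellipse semi-major axis a_t = (r₁ + r₂)/2 = (5.56512×10^8 + 2.04952×10^8)/2 = 3.80732×10^8 km.
At r₁ the circular-orbit speed is v₁ = √(μ/r₁) = 15.467 km/s.
On the transfer ellipse at r₁, vis-viva equation gives v_a = √[μ(2/r₁ − 1/a_t)] = 11.348 km/s.
First burn Δv₁ = |v_a − v₁| = 4.119 km/s.
Circular speed at r₂: v₂ = √(μ/r₂) = 25.487 km/s.
Transfer-orbit speed at r₂: v_p = √[μ(2/r₂ − 1/a_t)] = 30.814 km/s.
Second burn Δv₂ = |v₂ − v_p| = 5.327 km/s.
Δv = Δv₁ + Δv₂ = 4.119 + 5.327 = 9.446 km/s.

Δv = 9450 m/s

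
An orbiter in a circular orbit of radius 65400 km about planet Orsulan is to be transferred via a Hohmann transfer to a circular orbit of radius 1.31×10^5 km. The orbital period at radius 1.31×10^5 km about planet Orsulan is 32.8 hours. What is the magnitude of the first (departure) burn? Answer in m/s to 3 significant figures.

From Kepler's third law T² = 4π²r³/μ at r = 1.31×10^5 km, T = 32.8 hours = 32.8 × 3600 s = 1.1808×10^5 s: μ = 4π²r³/T² = 6.36533×10^6 km³/s².
Semi-major axis of the transfer orbit: a_t = (65400 + 1.310×10^5)/2 = 98200 km.
On the circular orbit at r = 65400 km, v_c = √(μ/r) = 9.8656 km/s.
Transfer-orbit speed at the same r (vis-viva, a = a_t): v_t = √[μ(2/r − 1/a_t)] = 11.395 km/s.
Δv₁ = |v_t − v_c| = |11.395 − 9.8656| = 1.529 km/s.

Δv₁ = 1530 m/s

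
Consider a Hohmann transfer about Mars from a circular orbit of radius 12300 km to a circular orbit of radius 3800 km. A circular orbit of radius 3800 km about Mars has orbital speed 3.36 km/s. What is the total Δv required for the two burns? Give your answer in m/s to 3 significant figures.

Δv = 1380 m/s

From the circular-orbit relation v² = μ/r at r = 3800 km: μ = v²r = (3.36)² × 3800 = 42900.5 km³/s².
The Hohmann ellipse has a_t = (r₁ + r₂)/2 = 8050 km.
At r₁ the circular-orbit speed is v₁ = √(μ/r₁) = 1.86758 km/s.
On the transfer ellipse at r₁, v² = μ(2/r − 1/a) gives v_a = √[μ(2/r₁ − 1/a_t)] = 1.28314 km/s.
First burn Δv₁ = |v_a − v₁| = 0.5844 km/s.
At r₂, v₂ = √(μ/r₂) = 3.3600 km/s.
Transfer-orbit speed at r₂: v_p = √[μ(2/r₂ − 1/a_t)] = 4.1533 km/s.
Second burn Δv₂ = |v₂ − v_p| = 0.7933 km/s.
Δv = Δv₁ + Δv₂ = 0.5844 + 0.7933 = 1.378 km/s.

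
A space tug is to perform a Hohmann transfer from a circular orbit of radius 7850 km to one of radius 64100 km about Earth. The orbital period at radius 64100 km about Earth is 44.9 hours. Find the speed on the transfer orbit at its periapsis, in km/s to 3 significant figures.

v = 9.50 km/s

From Kepler's third law T² = 4π²r³/μ at r = 64100 km, T = 44.9 hours = 44.9 × 3600 s = 1.6164×10^5 s: μ = 4π²r³/T² = 3.97957×10^5 km³/s².
Semi-major axis of the transfer orbit: a_t = (7850 + 64100)/2 = 35975 km.
The periapsis of the transfer ellipse is at r = 7850 km.
Vis-viva: v = √[μ(2/r − 1/a_t)] = √[3.97957×10^5 × (2/7850 − 1/35975)] = 9.504 km/s.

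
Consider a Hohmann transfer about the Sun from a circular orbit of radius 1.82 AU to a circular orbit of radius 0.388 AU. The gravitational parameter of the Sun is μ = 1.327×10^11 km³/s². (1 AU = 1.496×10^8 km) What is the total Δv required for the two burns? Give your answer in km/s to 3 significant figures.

Δv = 22.6 km/s

In km: r₁ = 1.82 × 1.496×10^8 = 2.72272×10^8 km; r₂ = 0.388 × 1.496×10^8 = 5.80448×10^7 km.
Transfer-ellipse semi-major axis a_t = (r₁ + r₂)/2 = (2.72272×10^8 + 5.80448×10^7)/2 = 1.651584×10^8 km.
At r₁ the circular-orbit speed is v₁ = √(μ/r₁) = 22.077 km/s.
Transfer-orbit speed at r₁ (vis-viva): v_a = √[μ(2/r₁ − 1/a_t)] = 13.088 km/s.
First burn Δv₁ = |v_a − v₁| = 8.989 km/s.
At r₂, v₂ = √(μ/r₂) = 47.81 km/s.
Transfer-orbit speed at r₂: v_p = √[μ(2/r₂ − 1/a_t)] = 61.39 km/s.
Second burn Δv₂ = |v₂ − v_p| = 13.58 km/s.
Δv = Δv₁ + Δv₂ = 8.989 + 13.58 = 22.57 km/s.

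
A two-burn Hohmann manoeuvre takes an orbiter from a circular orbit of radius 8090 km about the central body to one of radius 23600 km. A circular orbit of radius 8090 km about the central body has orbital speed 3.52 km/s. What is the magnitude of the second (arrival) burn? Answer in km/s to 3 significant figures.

From the circular-orbit relation v² = μ/r at r = 8090 km: μ = v²r = (3.52)² × 8090 = 1.00238×10^5 km³/s².
The Hohmann ellipse has a_t = (r₁ + r₂)/2 = 15845 km.
On the circular orbit at r = 23600 km, v_c = √(μ/r) = 2.0609 km/s.
Vis-viva on the transfer ellipse at r = 23600 km gives v_t = √[μ(2/r − 1/a_t)] = 1.4726 km/s.
Δv₂ = |v_t − v_c| = |1.4726 − 2.0609| = 0.5883 km/s.

Δv₂ = 0.588 km/s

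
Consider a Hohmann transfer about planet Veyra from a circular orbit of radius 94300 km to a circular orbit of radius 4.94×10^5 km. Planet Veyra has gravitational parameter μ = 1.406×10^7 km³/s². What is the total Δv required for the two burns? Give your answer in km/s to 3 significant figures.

Transfer-ellipse semi-major axis a_t = (r₁ + r₂)/2 = (94300 + 4.940×10^5)/2 = 2.9415×10^5 km.
At r₁ the circular-orbit speed is v₁ = √(μ/r₁) = 12.2106 km/s.
Transfer-orbit speed at r₁ (vis-viva equation): v_p = √[μ(2/r₁ − 1/a_t)] = 15.8240 km/s.
First burn Δv₁ = |v_p − v₁| = 3.6134 km/s.
At r₂, v₂ = √(μ/r₂) = 5.33494 km/s.
Transfer-orbit speed at r₂: v_a = √[μ(2/r₂ − 1/a_t)] = 3.02065 km/s.
Second burn Δv₂ = |v₂ − v_a| = 2.3143 km/s.
Δv = Δv₁ + Δv₂ = 3.6134 + 2.3143 = 5.928 km/s.

Δv = 5.93 km/s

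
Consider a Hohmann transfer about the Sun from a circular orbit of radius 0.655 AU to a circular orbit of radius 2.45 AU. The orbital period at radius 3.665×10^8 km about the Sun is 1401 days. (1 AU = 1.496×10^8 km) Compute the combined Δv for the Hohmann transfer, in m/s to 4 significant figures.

Δv = 16090 m/s

From Kepler's third law T² = 4π²r³/μ at r = 3.665×10^8 km, T = 1401 days = 1401 × 86400 s = 1.210464×10^8 s: μ = 4π²r³/T² = 1.32641×10^11 km³/s².
In km: r₁ = 0.655 × 1.496×10^8 = 9.7988×10^7 km; r₂ = 2.45 × 1.496×10^8 = 3.6652×10^8 km.
The Hohmann ellipse has a_t = (r₁ + r₂)/2 = 2.32254×10^8 km.
At r₁ the circular-orbit speed is v₁ = √(μ/r₁) = 36.792 km/s.
On the transfer ellipse at r₁, vis-viva gives v_p = √[μ(2/r₁ − 1/a_t)] = 46.219 km/s.
First burn Δv₁ = |v_p − v₁| = 9.427 km/s.
At r₂, v₂ = √(μ/r₂) = 19.023 km/s.
Transfer-orbit speed at r₂: v_a = √[μ(2/r₂ − 1/a_t)] = 12.356 km/s.
Second burn Δv₂ = |v₂ − v_a| = 6.667 km/s.
Δv = Δv₁ + Δv₂ = 9.427 + 6.667 = 16.09 km/s.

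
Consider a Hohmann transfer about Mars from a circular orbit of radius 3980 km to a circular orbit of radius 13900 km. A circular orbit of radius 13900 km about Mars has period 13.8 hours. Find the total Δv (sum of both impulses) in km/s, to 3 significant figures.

Δv = 1.40 km/s

From Kepler's third law T² = 4π²r³/μ at r = 13900 km, T = 13.8 hours = 13.8 × 3600 s = 49680 s: μ = 4π²r³/T² = 42957.7 km³/s².
Semi-major axis of the transfer orbit: a_t = (3980 + 13900)/2 = 8940 km.
Circular speed at r₁: v₁ = √(μ/r₁) = √(42957.7/3980) = 3.2853 km/s.
On the transfer ellipse at r₁, vis-viva gives v_p = √[μ(2/r₁ − 1/a_t)] = 4.0965 km/s.
First burn Δv₁ = |v_p − v₁| = 0.8112 km/s.
At r₂, v₂ = √(μ/r₂) = 1.758 km/s.
Transfer-orbit speed at r₂: v_a = √[μ(2/r₂ − 1/a_t)] = 1.173 km/s.
Second burn Δv₂ = |v₂ − v_a| = 0.5850 km/s.
Δv = Δv₁ + Δv₂ = 0.8112 + 0.5850 = 1.396 km/s.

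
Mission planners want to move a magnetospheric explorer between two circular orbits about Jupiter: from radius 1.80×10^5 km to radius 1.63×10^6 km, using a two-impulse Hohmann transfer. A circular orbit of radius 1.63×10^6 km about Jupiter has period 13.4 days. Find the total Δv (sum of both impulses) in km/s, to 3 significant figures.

From Kepler's third law T² = 4π²r³/μ at r = 1.63×10^6 km, T = 13.4 days = 13.4 × 86400 s = 1.15776×10^6 s: μ = 4π²r³/T² = 1.27551×10^8 km³/s².
Semi-major axis of the transfer orbit: a_t = (1.800×10^5 + 1.630×10^6)/2 = 9.050×10^5 km.
At r₁ the circular-orbit speed is v₁ = √(μ/r₁) = 26.620 km/s.
Transfer-orbit speed at r₁ (v² = μ(2/r − 1/a)): v_p = √[μ(2/r₁ − 1/a_t)] = 35.725 km/s.
First burn Δv₁ = |v_p − v₁| = 9.105 km/s.
At r₂, v₂ = √(μ/r₂) = 8.846 km/s.
Transfer-orbit speed at r₂: v_a = √[μ(2/r₂ − 1/a_t)] = 3.945 km/s.
Second burn Δv₂ = |v₂ − v_a| = 4.901 km/s.
Total Δv = Δv₁ + Δv₂ = 14.01 km/s.

Δv = 14.0 km/s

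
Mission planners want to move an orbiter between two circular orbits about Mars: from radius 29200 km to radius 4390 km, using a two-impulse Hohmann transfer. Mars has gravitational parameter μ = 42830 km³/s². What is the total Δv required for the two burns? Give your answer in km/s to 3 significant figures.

Semi-major axis of the transfer orbit: a_t = (29200 + 4390)/2 = 16795 km.
At r₁ the circular-orbit speed is v₁ = √(μ/r₁) = 1.2111 km/s.
Transfer-orbit speed at r₁ (vis-viva): v_a = √[μ(2/r₁ − 1/a_t)] = 0.61919 km/s.
First burn Δv₁ = |v_a − v₁| = 0.5919 km/s.
At r₂, v₂ = √(μ/r₂) = 3.124 km/s.
Transfer-orbit speed at r₂: v_p = √[μ(2/r₂ − 1/a_t)] = 4.119 km/s.
Second burn Δv₂ = |v₂ − v_p| = 0.9950 km/s.
Δv = Δv₁ + Δv₂ = 0.5919 + 0.9950 = 1.587 km/s.

Δv = 1.59 km/s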